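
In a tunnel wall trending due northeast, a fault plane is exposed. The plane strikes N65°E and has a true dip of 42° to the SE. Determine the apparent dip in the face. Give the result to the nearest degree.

The strike is N65°E and the section trends due northeast; the acute angle between them is β = 20°.
tan α = tan 42° × sin 20° = 0.9004 × 0.3420 = 0.3080
α = arctan(0.3080) = 17.12°

17°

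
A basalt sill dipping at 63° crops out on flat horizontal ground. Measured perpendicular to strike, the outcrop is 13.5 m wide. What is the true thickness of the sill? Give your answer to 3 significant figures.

True thickness t = w · sin(dip) = 13.5 × sin 63°
t = 13.5 × 0.8910 = 12.029 m

12.0 m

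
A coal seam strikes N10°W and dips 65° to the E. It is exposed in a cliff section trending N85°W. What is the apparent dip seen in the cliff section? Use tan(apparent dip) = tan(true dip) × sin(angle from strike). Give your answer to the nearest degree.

The section lies 75° from the strike.
tan α = tan 65° × sin 75° = 2.1445 × 0.9659 = 2.0714
α = arctan(2.0714) = 64.23°

64°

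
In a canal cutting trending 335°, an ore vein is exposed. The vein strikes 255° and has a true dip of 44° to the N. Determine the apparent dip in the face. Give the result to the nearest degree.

44°

Angle between strike (255°) and section (335°): β = 80°.
tan(apparent dip) = tan 44° · sin 80° = 0.9510
apparent dip = arctan 0.9510 = 43.56°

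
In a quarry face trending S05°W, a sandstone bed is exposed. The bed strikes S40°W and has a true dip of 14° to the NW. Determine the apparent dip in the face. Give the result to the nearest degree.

8°

The section lies 35° from the strike.
tan(apparent dip) = tan 14° · sin 35° = 0.1430
α = arctan(0.1430) = 8.14°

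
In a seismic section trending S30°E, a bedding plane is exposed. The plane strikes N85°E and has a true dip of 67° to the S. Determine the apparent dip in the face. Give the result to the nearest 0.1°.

64.9°

The section lies 65° from the strike.
tan α = tan 67° × sin 65° = 2.3559 × 0.9063 = 2.1351
apparent dip = arctan 2.1351 = 64.90°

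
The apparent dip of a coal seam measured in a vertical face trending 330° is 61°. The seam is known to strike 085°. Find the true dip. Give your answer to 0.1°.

63.3°

The section is 65° from the strike.
tan δ = tan α / sin β = tan 61° / sin 65° = 1.8040 / 0.9063 = 1.9905
true dip = arctan 1.9905 = 63.33°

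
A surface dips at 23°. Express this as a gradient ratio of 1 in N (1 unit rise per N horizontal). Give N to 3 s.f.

1 in 2.36

1 : N means tan θ = 1/N, so N = 1/tan 23° = 1/0.4245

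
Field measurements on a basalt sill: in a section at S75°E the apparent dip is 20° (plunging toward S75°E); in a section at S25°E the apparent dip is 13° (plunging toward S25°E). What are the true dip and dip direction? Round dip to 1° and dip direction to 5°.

true dip 20°, dip direction 105°

The two traces are lines in the plane: v₁ = (sin 105°·cos 20°, cos 105°·cos 20°, −sin 20°), v₂ = (sin 155°·cos 13°, cos 155°·cos 13°, −sin 13°).
Cross product v₁ × v₂ gives the pole to the plane: n ∝ (0.247, -0.063, 0.701).
tan δ = √(n_x²+n_y²)/n_z = 0.255/0.701, so δ = 20.0°.
Dip direction = atan2(0.247, -0.063) = 104° (azimuth of n's horizontal projection).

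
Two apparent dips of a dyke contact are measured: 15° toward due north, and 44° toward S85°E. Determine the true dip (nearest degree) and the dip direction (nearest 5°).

true dip 46°, dip direction 075°

The two traces are lines in the plane: v₁ = (sin 0°·cos 15°, cos 0°·cos 15°, −sin 15°), v₂ = (sin 95°·cos 44°, cos 95°·cos 44°, −sin 44°).
n = v₁ × v₂ = (0.687, 0.185, 0.692) (taken with n_z > 0).
Dip δ = arctan(|n_h|/n_z) = arctan(0.712/0.692) = 45.8°.
Dip direction = azimuth of (n_x, n_y) = atan2(0.687, 0.185) = 75°.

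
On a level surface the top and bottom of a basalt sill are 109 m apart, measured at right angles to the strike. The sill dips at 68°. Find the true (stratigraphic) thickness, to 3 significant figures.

101 m

True thickness t = w · sin(dip) = 109 × sin 68°
t = 109 × 0.9272 = 101.063 m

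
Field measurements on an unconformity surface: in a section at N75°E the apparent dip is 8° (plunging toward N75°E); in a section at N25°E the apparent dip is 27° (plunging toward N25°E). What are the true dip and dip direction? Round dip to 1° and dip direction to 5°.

true dip 29°, dip direction 000°

Represent each trace as a vector plunging at its apparent dip toward its trend (east-north-up frame): v₁ = (0.957, 0.256, -0.139), v₂ = (0.377, 0.808, -0.454).
Cross product v₁ × v₂ gives the pole to the plane: n ∝ (-0.004, 0.382, 0.676).
True dip = arccos(n_z / |n|) = arccos(0.8707) = 29.5°.
Dip direction = atan2(-0.004, 0.382) = 359° (azimuth of n's horizontal projection).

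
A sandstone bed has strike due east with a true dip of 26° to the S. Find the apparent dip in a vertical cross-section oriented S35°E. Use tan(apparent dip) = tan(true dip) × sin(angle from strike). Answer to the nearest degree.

Angle between strike (due east) and section (S35°E): β = 55°.
tan α = tan 26° × sin 55° = 0.4877 × 0.8192 = 0.3995
α = arctan(0.3995) = 21.78°

22°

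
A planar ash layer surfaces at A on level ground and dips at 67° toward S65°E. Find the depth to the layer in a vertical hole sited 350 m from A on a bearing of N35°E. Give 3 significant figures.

143 m

The hole lies 80° from the dip direction, so the down-dip offset is 350 × cos 80° = 60.78 m.
Depth = down-dip offset × tan(dip) = 60.78 × tan 67° = 60.78 × 2.3559
Depth = 143.18 m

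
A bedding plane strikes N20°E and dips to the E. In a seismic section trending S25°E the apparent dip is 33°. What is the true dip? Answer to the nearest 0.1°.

42.6°

The section is 45° from the strike.
tan(true dip) = tan 33° / sin 45° = 0.9184
true dip = arctan 0.9184 = 42.56°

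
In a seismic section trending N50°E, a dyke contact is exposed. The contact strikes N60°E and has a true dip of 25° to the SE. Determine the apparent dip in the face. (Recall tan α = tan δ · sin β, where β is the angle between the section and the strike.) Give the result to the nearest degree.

Angle between strike (N60°E) and section (N50°E): β = 10°.
tan α = tan 25° × sin 10° = 0.4663 × 0.1736 = 0.0810
α = arctan(0.0810) = 4.63°

5°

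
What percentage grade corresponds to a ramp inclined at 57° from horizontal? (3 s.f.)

154%

grade % = 100 × tan 57° = 100 × 1.5399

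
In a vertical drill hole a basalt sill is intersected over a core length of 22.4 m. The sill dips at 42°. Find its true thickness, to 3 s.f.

16.6 m

True thickness t = h · cos(dip) = 22.4 × cos 42°
t = 22.4 × 0.7431 = 16.646 m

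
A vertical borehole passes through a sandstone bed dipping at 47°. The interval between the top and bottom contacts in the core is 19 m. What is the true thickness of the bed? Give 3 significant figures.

True thickness t = h · cos(dip) = 19 × cos 47°
t = 19 × 0.6820 = 12.958 m

13.0 m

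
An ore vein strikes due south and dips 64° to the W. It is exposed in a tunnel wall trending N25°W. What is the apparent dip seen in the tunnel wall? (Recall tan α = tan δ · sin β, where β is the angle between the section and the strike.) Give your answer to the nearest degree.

The strike is due south and the section trends N25°W; the acute angle between them is β = 25°.
tan(apparent dip) = tan 64° · sin 25° = 0.8665
apparent dip = arctan 0.8665 = 40.91°

41°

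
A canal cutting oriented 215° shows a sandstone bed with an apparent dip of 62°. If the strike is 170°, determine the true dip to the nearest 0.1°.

The section is 45° from the strike.
tan δ = tan α / sin β = tan 62° / sin 45° = 1.8807 / 0.7071 = 2.6597
true dip = arctan 2.6597 = 69.39°

69.4°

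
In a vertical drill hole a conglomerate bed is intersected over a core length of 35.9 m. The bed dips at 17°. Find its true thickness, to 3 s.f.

34.3 m

True thickness t = h · cos(dip) = 35.9 × cos 17°
t = 35.9 × 0.9563 = 34.331 m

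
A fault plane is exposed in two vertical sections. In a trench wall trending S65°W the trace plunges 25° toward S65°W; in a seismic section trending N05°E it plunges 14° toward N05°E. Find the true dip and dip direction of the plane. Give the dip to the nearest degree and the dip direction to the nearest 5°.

true dip 36°, dip direction 295°

The two traces are lines in the plane: v₁ = (sin 245°·cos 25°, cos 245°·cos 25°, −sin 25°), v₂ = (sin 5°·cos 14°, cos 5°·cos 14°, −sin 14°).
The plane normal is n = v₁ × v₂ ∝ (-0.501, 0.234, 0.762).
Dip δ = arctan(|n_h|/n_z) = arctan(0.553/0.762) = 36.0°.
Dip direction = azimuth of (n_x, n_y) = atan2(-0.501, 0.234) = 295°.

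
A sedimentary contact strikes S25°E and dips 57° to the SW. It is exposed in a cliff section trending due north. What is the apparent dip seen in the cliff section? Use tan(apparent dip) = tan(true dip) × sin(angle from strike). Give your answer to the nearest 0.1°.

33.1°

The section lies 25° from the strike.
tan(apparent dip) = tan 57° · sin 25° = 0.6508
α = arctan(0.6508) = 33.06°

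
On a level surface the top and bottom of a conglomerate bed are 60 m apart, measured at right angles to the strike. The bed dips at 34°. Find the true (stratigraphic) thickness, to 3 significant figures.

33.6 m

True thickness t = w · sin(dip) = 60 × sin 34°
t = 60 × 0.5592 = 33.552 m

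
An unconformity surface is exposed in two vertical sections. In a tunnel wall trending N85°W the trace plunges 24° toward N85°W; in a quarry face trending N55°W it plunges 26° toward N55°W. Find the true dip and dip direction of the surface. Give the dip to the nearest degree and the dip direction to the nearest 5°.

true dip 26°, dip direction 300°

Represent each trace as a vector plunging at its apparent dip toward its trend (east-north-up frame): v₁ = (-0.910, 0.080, -0.407), v₂ = (-0.736, 0.516, -0.438).
The plane normal is n = v₁ × v₂ ∝ (-0.175, 0.099, 0.411).
Dip δ = arctan(|n_h|/n_z) = arctan(0.201/0.411) = 26.1°.
The horizontal component of n points toward azimuth atan2(n_x, n_y) = 300°, the dip direction.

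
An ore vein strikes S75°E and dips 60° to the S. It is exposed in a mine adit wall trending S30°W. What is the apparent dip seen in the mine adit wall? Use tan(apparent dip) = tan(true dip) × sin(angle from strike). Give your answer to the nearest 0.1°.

Angle between strike (S75°E) and section (S30°W): β = 75°.
tan(apparent dip) = tan 60° · sin 75° = 1.6730
apparent dip = arctan 1.6730 = 59.13°

59.1°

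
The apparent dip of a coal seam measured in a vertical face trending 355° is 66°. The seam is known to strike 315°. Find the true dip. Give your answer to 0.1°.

74.0°

β = acute angle between strike 315° and section 355° = 40°.
tan δ = tan α / sin β = tan 66° / sin 40° = 2.2460 / 0.6428 = 3.4942
δ = arctan(3.4942) = 74.03°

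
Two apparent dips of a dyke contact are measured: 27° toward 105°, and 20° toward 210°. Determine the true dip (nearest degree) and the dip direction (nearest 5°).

The two traces are lines in the plane: v₁ = (sin 105°·cos 27°, cos 105°·cos 27°, −sin 27°), v₂ = (sin 210°·cos 20°, cos 210°·cos 20°, −sin 20°).
The plane normal is n = v₁ × v₂ ∝ (0.291, -0.508, 0.809).
True dip = arccos(n_z / |n|) = arccos(0.8103) = 35.9°.
Dip direction = atan2(0.291, -0.508) = 150° (azimuth of n's horizontal projection).

true dip 36°, dip direction 150°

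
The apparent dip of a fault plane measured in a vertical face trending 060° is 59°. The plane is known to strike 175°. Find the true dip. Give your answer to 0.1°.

61.4°

The section is 65° from the strike.
tan(true dip) = tan 59° / sin 65° = 1.8363
true dip = arctan 1.8363 = 61.43°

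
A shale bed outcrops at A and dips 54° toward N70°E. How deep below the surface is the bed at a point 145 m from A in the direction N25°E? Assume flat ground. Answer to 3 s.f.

141 m

The hole lies 45° from the dip direction, so the down-dip offset is 145 × cos 45° = 102.53 m.
Depth = down-dip offset × tan(dip) = 102.53 × tan 54° = 102.53 × 1.3764
Depth = 141.12 m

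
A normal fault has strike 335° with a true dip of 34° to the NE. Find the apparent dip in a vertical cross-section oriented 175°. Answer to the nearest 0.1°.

13.0°

Angle between strike (335°) and section (175°): β = 20°.
tan α = tan 34° × sin 20° = 0.6745 × 0.3420 = 0.2307
apparent dip = arctan 0.2307 = 12.99°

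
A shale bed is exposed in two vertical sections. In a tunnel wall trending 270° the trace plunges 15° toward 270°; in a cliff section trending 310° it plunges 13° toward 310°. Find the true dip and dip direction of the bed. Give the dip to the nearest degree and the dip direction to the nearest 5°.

The two traces are lines in the plane: v₁ = (sin 270°·cos 15°, cos 270°·cos 15°, −sin 15°), v₂ = (sin 310°·cos 13°, cos 310°·cos 13°, −sin 13°).
Cross product v₁ × v₂ gives the pole to the plane: n ∝ (-0.162, 0.024, 0.605).
tan δ = √(n_x²+n_y²)/n_z = 0.164/0.605, so δ = 15.2°.
Dip direction = azimuth of (n_x, n_y) = atan2(-0.162, 0.024) = 278°.

true dip 15°, dip direction 280°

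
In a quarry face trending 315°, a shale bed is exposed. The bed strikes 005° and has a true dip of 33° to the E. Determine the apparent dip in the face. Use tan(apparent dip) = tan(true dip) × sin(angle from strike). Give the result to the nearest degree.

26°

Angle between strike (005°) and section (315°): β = 50°.
tan α = tan 33° × sin 50° = 0.6494 × 0.7660 = 0.4975
apparent dip = arctan 0.4975 = 26.45°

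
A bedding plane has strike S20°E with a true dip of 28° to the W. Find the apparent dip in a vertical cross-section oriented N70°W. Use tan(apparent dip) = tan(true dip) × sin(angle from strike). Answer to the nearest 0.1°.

22.2°

The strike is S20°E and the section trends N70°W; the acute angle between them is β = 50°.
tan α = tan 28° × sin 50° = 0.5317 × 0.7660 = 0.4073
α = arctan(0.4073) = 22.16°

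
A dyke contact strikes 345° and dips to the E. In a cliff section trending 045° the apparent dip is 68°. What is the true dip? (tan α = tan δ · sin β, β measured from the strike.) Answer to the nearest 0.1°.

β = acute angle between strike 345° and section 045° = 60°.
tan(true dip) = tan 68° / sin 60° = 2.8580
δ = arctan(2.8580) = 70.72°

70.7°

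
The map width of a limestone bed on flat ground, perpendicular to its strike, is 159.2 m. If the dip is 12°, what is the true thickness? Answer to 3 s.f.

True thickness t = w · sin(dip) = 159.2 × sin 12°
t = 159.2 × 0.2079 = 33.100 m

33.1 m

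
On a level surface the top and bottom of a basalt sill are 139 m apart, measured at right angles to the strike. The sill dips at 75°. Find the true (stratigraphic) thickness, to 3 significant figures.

True thickness t = w · sin(dip) = 139 × sin 75°
t = 139 × 0.9659 = 134.264 m

134 m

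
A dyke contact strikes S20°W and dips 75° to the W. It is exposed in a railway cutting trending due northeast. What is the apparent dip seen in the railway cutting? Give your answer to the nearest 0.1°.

57.6°

Angle between strike (S20°W) and section (due northeast): β = 25°.
tan α = tan 75° × sin 25° = 3.7321 × 0.4226 = 1.5772
apparent dip = arctan 1.5772 = 57.62°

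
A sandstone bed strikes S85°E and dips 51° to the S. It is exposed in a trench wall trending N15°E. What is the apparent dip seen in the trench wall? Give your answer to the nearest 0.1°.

The section lies 80° from the strike.
tan α = tan 51° × sin 80° = 1.2349 × 0.9848 = 1.2161
apparent dip = arctan 1.2161 = 50.57°

50.6°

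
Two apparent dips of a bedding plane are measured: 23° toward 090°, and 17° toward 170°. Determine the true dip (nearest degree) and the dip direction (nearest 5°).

true dip 26°, dip direction 120°

Each apparent-dip line lies in the plane. As unit vectors (x east, y north, z up), v₁ plunges 23°→090° and v₂ plunges 17°→170°.
The plane normal is n = v₁ × v₂ ∝ (0.368, -0.204, 0.867).
Dip δ = arctan(|n_h|/n_z) = arctan(0.421/0.867) = 25.9°.
Dip direction = atan2(0.368, -0.204) = 119° (azimuth of n's horizontal projection).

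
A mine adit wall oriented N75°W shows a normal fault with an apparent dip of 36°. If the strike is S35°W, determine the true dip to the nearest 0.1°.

The section is 70° from the strike.
tan δ = tan α / sin β = tan 36° / sin 70° = 0.7265 / 0.9397 = 0.7732
δ = arctan(0.7732) = 37.71°

37.7°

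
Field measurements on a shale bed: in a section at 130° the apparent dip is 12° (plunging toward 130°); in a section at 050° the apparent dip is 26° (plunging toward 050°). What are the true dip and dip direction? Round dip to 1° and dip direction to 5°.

true dip 27°, dip direction 065°

Each apparent-dip line lies in the plane. As unit vectors (x east, y north, z up), v₁ plunges 12°→130° and v₂ plunges 26°→050°.
n = v₁ × v₂ = (0.396, 0.185, 0.866) (taken with n_z > 0).
tan δ = √(n_x²+n_y²)/n_z = 0.437/0.866, so δ = 26.8°.
Dip direction = azimuth of (n_x, n_y) = atan2(0.396, 0.185) = 65°.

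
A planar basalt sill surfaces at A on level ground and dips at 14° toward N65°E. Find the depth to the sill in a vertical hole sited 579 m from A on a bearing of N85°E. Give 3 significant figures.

The hole lies 20° from the dip direction, so the down-dip offset is 579 × cos 20° = 544.08 m.
Depth = down-dip offset × tan(dip) = 544.08 × tan 14° = 544.08 × 0.2493
Depth = 135.65 m

136 m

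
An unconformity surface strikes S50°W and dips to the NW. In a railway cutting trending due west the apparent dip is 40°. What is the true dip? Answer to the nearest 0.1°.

52.5°

β = acute angle between strike S50°W and section due west = 40°.
tan(true dip) = tan 40° / sin 40° = 1.3054
true dip = arctan 1.3054 = 52.55°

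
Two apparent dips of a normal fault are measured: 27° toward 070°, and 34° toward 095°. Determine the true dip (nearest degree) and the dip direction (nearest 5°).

true dip 36°, dip direction 115°

The two traces are lines in the plane: v₁ = (sin 70°·cos 27°, cos 70°·cos 27°, −sin 27°), v₂ = (sin 95°·cos 34°, cos 95°·cos 34°, −sin 34°).
n = v₁ × v₂ = (0.203, -0.093, 0.312) (taken with n_z > 0).
True dip = arccos(n_z / |n|) = arccos(0.8130) = 35.6°.
The horizontal component of n points toward azimuth atan2(n_x, n_y) = 115°, the dip direction.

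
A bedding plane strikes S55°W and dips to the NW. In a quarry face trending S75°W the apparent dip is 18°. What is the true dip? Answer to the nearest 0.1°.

The section is 20° from the strike.
tan δ = tan α / sin β = tan 18° / sin 20° = 0.3249 / 0.3420 = 0.9500
δ = arctan(0.9500) = 43.53°

43.5°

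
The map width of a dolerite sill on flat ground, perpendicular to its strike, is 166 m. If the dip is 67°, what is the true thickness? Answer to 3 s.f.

True thickness t = w · sin(dip) = 166 × sin 67°
t = 166 × 0.9205 = 152.804 m

153 m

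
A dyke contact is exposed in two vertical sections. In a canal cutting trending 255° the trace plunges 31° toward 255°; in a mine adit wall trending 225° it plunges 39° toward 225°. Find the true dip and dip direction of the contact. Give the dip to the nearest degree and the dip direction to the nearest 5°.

Each apparent-dip line lies in the plane. As unit vectors (x east, y north, z up), v₁ plunges 31°→255° and v₂ plunges 39°→225°.
The plane normal is n = v₁ × v₂ ∝ (-0.143, -0.238, 0.333).
tan δ = √(n_x²+n_y²)/n_z = 0.278/0.333, so δ = 39.8°.
Dip direction = azimuth of (n_x, n_y) = atan2(-0.143, -0.238) = 211°.

true dip 40°, dip direction 210°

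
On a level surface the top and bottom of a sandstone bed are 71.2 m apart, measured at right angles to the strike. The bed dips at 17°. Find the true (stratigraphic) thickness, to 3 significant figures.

True thickness t = w · sin(dip) = 71.2 × sin 17°
t = 71.2 × 0.2924 = 20.817 m

20.8 m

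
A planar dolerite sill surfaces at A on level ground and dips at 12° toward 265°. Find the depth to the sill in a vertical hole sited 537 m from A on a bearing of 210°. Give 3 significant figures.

The hole lies 55° from the dip direction, so the down-dip offset is 537 × cos 55° = 308.01 m.
Depth = down-dip offset × tan(dip) = 308.01 × tan 12° = 308.01 × 0.2126
Depth = 65.47 m

65.5 m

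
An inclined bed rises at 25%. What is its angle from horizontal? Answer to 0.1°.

tan θ = 25/100 = 0.2500
θ = arctan(0.2500) = 14.04°

14.0°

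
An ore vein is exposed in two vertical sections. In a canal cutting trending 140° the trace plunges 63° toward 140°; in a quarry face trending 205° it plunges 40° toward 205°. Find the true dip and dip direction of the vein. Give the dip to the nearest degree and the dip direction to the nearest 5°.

true dip 63°, dip direction 140°

Represent each trace as a vector plunging at its apparent dip toward its trend (east-north-up frame): v₁ = (0.292, -0.348, -0.891), v₂ = (-0.324, -0.694, -0.643).
Cross product v₁ × v₂ gives the pole to the plane: n ∝ (0.395, -0.476, 0.315).
True dip = arccos(n_z / |n|) = arccos(0.4540) = 63.0°.
The horizontal component of n points toward azimuth atan2(n_x, n_y) = 140°, the dip direction.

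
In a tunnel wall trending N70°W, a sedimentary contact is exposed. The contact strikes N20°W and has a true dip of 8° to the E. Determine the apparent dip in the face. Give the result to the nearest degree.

6°

The strike is N20°W and the section trends N70°W; the acute angle between them is β = 50°.
tan α = tan 8° × sin 50° = 0.1405 × 0.7660 = 0.1077
α = arctan(0.1077) = 6.14°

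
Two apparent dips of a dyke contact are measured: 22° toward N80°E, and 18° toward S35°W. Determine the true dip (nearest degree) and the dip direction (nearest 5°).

true dip 44°, dip direction 145°

The two traces are lines in the plane: v₁ = (sin 80°·cos 22°, cos 80°·cos 22°, −sin 22°), v₂ = (sin 215°·cos 18°, cos 215°·cos 18°, −sin 18°).
Cross product v₁ × v₂ gives the pole to the plane: n ∝ (0.342, -0.487, 0.624).
True dip = arccos(n_z / |n|) = arccos(0.7238) = 43.6°.
The horizontal component of n points toward azimuth atan2(n_x, n_y) = 145°, the dip direction.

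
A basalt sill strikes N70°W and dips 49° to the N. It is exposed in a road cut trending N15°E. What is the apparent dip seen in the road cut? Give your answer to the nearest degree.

The strike is N70°W and the section trends N15°E; the acute angle between them is β = 85°.
tan(apparent dip) = tan 49° · sin 85° = 1.1460
α = arctan(1.1460) = 48.89°

49°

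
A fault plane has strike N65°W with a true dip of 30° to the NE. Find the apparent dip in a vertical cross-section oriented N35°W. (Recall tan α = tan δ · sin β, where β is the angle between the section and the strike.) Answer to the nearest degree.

Angle between strike (N65°W) and section (N35°W): β = 30°.
tan α = tan 30° × sin 30° = 0.5774 × 0.5000 = 0.2887
α = arctan(0.2887) = 16.10°

16°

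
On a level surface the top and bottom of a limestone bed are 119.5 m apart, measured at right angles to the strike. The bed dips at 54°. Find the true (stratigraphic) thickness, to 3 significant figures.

True thickness t = w · sin(dip) = 119.5 × sin 54°
t = 119.5 × 0.8090 = 96.678 m

96.7 m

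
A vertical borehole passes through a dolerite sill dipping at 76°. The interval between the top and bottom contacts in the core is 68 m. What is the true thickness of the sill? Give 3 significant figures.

16.5 m

True thickness t = h · cos(dip) = 68 × cos 76°
t = 68 × 0.2419 = 16.451 m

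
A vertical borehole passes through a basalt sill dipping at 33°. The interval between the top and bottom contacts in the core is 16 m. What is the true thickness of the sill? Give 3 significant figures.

13.4 m

True thickness t = h · cos(dip) = 16 × cos 33°
t = 16 × 0.8387 = 13.419 m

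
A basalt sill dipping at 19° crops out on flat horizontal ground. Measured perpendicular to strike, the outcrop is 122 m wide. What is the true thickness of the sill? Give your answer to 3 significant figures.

True thickness t = w · sin(dip) = 122 × sin 19°
t = 122 × 0.3256 = 39.719 m

39.7 m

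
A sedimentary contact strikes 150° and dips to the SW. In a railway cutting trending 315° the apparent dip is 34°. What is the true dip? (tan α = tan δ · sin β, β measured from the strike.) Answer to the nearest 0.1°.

β = acute angle between strike 150° and section 315° = 15°.
tan δ = tan α / sin β = tan 34° / sin 15° = 0.6745 / 0.2588 = 2.6061
true dip = arctan 2.6061 = 69.01°

69.0°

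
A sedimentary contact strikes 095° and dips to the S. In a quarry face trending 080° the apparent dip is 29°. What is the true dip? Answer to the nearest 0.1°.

65.0°

The section is 15° from the strike.
tan δ = tan α / sin β = tan 29° / sin 15° = 0.5543 / 0.2588 = 2.1417
true dip = arctan 2.1417 = 64.97°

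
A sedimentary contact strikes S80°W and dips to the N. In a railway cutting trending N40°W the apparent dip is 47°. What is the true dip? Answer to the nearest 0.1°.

The section is 60° from the strike.
tan(true dip) = tan 47° / sin 60° = 1.2383
true dip = arctan 1.2383 = 51.08°

51.1°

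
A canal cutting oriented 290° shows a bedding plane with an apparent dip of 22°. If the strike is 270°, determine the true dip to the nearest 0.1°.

49.8°

The section is 20° from the strike.
tan δ = tan α / sin β = tan 22° / sin 20° = 0.4040 / 0.3420 = 1.1813
δ = arctan(1.1813) = 49.75°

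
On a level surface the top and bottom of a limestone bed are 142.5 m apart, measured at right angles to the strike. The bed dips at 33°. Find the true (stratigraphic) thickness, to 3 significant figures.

True thickness t = w · sin(dip) = 142.5 × sin 33°
t = 142.5 × 0.5446 = 77.611 m

77.6 m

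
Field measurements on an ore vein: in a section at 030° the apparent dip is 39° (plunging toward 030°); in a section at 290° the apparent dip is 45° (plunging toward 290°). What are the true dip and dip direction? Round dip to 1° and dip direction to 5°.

Represent each trace as a vector plunging at its apparent dip toward its trend (east-north-up frame): v₁ = (0.389, 0.673, -0.629), v₂ = (-0.664, 0.242, -0.707).
n = v₁ × v₂ = (-0.324, 0.693, 0.541) (taken with n_z > 0).
Dip δ = arctan(|n_h|/n_z) = arctan(0.765/0.541) = 54.7°.
Dip direction = azimuth of (n_x, n_y) = atan2(-0.324, 0.693) = 335°.

true dip 55°, dip direction 335°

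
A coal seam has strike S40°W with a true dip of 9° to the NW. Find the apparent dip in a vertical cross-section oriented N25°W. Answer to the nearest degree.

Angle between strike (S40°W) and section (N25°W): β = 65°.
tan(apparent dip) = tan 9° · sin 65° = 0.1435
apparent dip = arctan 0.1435 = 8.17°

8°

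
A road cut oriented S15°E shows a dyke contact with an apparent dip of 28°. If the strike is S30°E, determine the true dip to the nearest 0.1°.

The section is 15° from the strike.
tan δ = tan α / sin β = tan 28° / sin 15° = 0.5317 / 0.2588 = 2.0544
true dip = arctan 2.0544 = 64.04°

64.0°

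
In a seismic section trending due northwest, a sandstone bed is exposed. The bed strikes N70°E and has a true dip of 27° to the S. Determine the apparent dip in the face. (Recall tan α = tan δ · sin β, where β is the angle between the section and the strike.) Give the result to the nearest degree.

25°

The section lies 65° from the strike.
tan α = tan 27° × sin 65° = 0.5095 × 0.9063 = 0.4618
apparent dip = arctan 0.4618 = 24.79°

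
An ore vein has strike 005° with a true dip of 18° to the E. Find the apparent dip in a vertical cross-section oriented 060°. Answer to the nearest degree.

The strike is 005° and the section trends 060°; the acute angle between them is β = 55°.
tan α = tan 18° × sin 55° = 0.3249 × 0.8192 = 0.2662
apparent dip = arctan 0.2662 = 14.90°

15°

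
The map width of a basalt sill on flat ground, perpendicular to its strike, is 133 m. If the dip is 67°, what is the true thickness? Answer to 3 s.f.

True thickness t = w · sin(dip) = 133 × sin 67°
t = 133 × 0.9205 = 122.427 m

122 m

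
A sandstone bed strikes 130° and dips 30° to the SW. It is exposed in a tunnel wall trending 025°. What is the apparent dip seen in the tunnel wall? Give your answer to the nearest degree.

The strike is 130° and the section trends 025°; the acute angle between them is β = 75°.
tan(apparent dip) = tan 30° · sin 75° = 0.5577
apparent dip = arctan 0.5577 = 29.15°

29°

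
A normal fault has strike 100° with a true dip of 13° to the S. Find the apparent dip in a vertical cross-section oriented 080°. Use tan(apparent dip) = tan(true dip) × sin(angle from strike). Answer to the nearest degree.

5°

Angle between strike (100°) and section (080°): β = 20°.
tan α = tan 13° × sin 20° = 0.2309 × 0.3420 = 0.0790
α = arctan(0.0790) = 4.51°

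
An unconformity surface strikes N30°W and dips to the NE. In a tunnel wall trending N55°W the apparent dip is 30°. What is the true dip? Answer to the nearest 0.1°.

53.8°

The section is 25° from the strike.
tan(true dip) = tan 30° / sin 25° = 1.3661
δ = arctan(1.3661) = 53.80°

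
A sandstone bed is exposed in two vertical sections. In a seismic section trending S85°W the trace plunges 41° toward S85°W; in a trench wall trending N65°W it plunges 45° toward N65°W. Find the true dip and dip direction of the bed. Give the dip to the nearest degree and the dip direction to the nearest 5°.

true dip 45°, dip direction 295°

Represent each trace as a vector plunging at its apparent dip toward its trend (east-north-up frame): v₁ = (-0.752, -0.066, -0.656), v₂ = (-0.641, 0.299, -0.707).
The plane normal is n = v₁ × v₂ ∝ (-0.243, 0.111, 0.267).
Dip δ = arctan(|n_h|/n_z) = arctan(0.267/0.267) = 45.0°.
Dip direction = atan2(-0.243, 0.111) = 295° (azimuth of n's horizontal projection).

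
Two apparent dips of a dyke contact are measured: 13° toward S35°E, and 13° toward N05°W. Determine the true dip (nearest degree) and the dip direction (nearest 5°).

The two traces are lines in the plane: v₁ = (sin 145°·cos 13°, cos 145°·cos 13°, −sin 13°), v₂ = (sin 355°·cos 13°, cos 355°·cos 13°, −sin 13°).
Cross product v₁ × v₂ gives the pole to the plane: n ∝ (0.398, 0.145, 0.475).
tan δ = √(n_x²+n_y²)/n_z = 0.423/0.475, so δ = 41.7°.
The horizontal component of n points toward azimuth atan2(n_x, n_y) = 70°, the dip direction.

true dip 42°, dip direction 070°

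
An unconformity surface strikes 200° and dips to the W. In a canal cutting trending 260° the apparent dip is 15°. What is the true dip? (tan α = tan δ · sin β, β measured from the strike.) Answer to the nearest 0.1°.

The section is 60° from the strike.
tan(true dip) = tan 15° / sin 60° = 0.3094
δ = arctan(0.3094) = 17.19°

17.2°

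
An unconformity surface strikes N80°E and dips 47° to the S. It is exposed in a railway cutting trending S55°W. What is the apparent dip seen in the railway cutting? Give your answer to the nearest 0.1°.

The strike is N80°E and the section trends S55°W; the acute angle between them is β = 25°.
tan(apparent dip) = tan 47° · sin 25° = 0.4532
apparent dip = arctan 0.4532 = 24.38°

24.4°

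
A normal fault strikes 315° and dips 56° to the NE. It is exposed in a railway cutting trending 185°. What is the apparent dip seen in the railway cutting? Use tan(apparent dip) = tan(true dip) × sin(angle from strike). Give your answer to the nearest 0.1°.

The section lies 50° from the strike.
tan α = tan 56° × sin 50° = 1.4826 × 0.7660 = 1.1357
apparent dip = arctan 1.1357 = 48.64°

48.6°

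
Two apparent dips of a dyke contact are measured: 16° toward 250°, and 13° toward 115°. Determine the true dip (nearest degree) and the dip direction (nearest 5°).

true dip 34°, dip direction 185°

The two traces are lines in the plane: v₁ = (sin 250°·cos 16°, cos 250°·cos 16°, −sin 16°), v₂ = (sin 115°·cos 13°, cos 115°·cos 13°, −sin 13°).
n = v₁ × v₂ = (-0.040, -0.447, 0.662) (taken with n_z > 0).
Dip δ = arctan(|n_h|/n_z) = arctan(0.448/0.662) = 34.1°.
Dip direction = atan2(-0.040, -0.447) = 185° (azimuth of n's horizontal projection).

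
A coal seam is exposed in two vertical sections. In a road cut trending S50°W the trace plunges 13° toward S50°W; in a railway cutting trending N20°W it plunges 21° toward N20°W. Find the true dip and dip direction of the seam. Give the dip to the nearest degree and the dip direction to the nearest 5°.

Represent each trace as a vector plunging at its apparent dip toward its trend (east-north-up frame): v₁ = (-0.746, -0.626, -0.225), v₂ = (-0.319, 0.877, -0.358).
Cross product v₁ × v₂ gives the pole to the plane: n ∝ (-0.422, 0.196, 0.855).
True dip = arccos(n_z / |n|) = arccos(0.8784) = 28.5°.
The horizontal component of n points toward azimuth atan2(n_x, n_y) = 295°, the dip direction.

true dip 29°, dip direction 295°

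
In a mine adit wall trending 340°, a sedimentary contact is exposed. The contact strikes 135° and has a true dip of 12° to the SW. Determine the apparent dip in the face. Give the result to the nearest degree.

The section lies 25° from the strike.
tan α = tan 12° × sin 25° = 0.2126 × 0.4226 = 0.0898
apparent dip = arctan 0.0898 = 5.13°

5°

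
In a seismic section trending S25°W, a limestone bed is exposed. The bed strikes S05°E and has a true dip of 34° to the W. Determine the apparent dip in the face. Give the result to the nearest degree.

19°

Angle between strike (S05°E) and section (S25°W): β = 30°.
tan(apparent dip) = tan 34° · sin 30° = 0.3373
α = arctan(0.3373) = 18.64°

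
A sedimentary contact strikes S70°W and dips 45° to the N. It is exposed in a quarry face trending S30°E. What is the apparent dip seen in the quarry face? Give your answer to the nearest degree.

The section lies 80° from the strike.
tan(apparent dip) = tan 45° · sin 80° = 0.9848
α = arctan(0.9848) = 44.56°

45°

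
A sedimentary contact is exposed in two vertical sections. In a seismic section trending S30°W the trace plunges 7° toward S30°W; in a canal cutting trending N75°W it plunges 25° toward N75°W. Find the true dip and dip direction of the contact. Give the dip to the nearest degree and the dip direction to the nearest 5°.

Each apparent-dip line lies in the plane. As unit vectors (x east, y north, z up), v₁ plunges 7°→S30°W and v₂ plunges 25°→N75°W.
The plane normal is n = v₁ × v₂ ∝ (-0.392, 0.103, 0.869).
tan δ = √(n_x²+n_y²)/n_z = 0.405/0.869, so δ = 25.0°.
Dip direction = atan2(-0.392, 0.103) = 285° (azimuth of n's horizontal projection).

true dip 25°, dip direction 285°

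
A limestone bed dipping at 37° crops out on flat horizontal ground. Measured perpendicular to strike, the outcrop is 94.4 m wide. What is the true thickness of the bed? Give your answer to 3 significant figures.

True thickness t = w · sin(dip) = 94.4 × sin 37°
t = 94.4 × 0.6018 = 56.811 m

56.8 m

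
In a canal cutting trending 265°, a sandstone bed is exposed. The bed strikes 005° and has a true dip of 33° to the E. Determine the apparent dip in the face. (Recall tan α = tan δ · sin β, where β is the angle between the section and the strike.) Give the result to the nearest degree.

The strike is 005° and the section trends 265°; the acute angle between them is β = 80°.
tan α = tan 33° × sin 80° = 0.6494 × 0.9848 = 0.6395
α = arctan(0.6395) = 32.60°

33°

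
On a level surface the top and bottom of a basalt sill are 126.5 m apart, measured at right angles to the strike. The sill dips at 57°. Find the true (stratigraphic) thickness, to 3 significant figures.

True thickness t = w · sin(dip) = 126.5 × sin 57°
t = 126.5 × 0.8387 = 106.092 m

106 m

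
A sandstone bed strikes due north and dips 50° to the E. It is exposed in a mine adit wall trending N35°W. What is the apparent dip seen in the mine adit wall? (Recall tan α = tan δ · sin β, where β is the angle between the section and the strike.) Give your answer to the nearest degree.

Angle between strike (due north) and section (N35°W): β = 35°.
tan α = tan 50° × sin 35° = 1.1918 × 0.5736 = 0.6836
α = arctan(0.6836) = 34.36°

34°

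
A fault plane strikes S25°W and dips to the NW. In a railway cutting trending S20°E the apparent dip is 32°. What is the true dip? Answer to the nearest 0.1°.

41.5°

The section is 45° from the strike.
tan δ = tan α / sin β = tan 32° / sin 45° = 0.6249 / 0.7071 = 0.8837
δ = arctan(0.8837) = 41.47°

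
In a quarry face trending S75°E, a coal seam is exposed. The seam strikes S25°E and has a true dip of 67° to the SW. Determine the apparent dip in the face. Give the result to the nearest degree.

61°

The section lies 50° from the strike.
tan α = tan 67° × sin 50° = 2.3559 × 0.7660 = 1.8047
apparent dip = arctan 1.8047 = 61.01°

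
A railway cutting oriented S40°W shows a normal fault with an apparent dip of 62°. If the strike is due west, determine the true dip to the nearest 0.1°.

β = acute angle between strike due west and section S40°W = 50°.
tan δ = tan α / sin β = tan 62° / sin 50° = 1.8807 / 0.7660 = 2.4551
true dip = arctan 2.4551 = 67.84°

67.8°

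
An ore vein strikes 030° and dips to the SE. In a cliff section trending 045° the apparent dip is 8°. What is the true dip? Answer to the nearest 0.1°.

β = acute angle between strike 030° and section 045° = 15°.
tan δ = tan α / sin β = tan 8° / sin 15° = 0.1405 / 0.2588 = 0.5430
true dip = arctan 0.5430 = 28.50°

28.5°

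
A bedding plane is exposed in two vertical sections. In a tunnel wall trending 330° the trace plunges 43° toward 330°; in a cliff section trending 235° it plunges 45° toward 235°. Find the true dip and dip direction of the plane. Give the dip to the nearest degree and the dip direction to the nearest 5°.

Represent each trace as a vector plunging at its apparent dip toward its trend (east-north-up frame): v₁ = (-0.366, 0.633, -0.682), v₂ = (-0.579, -0.406, -0.707).
The plane normal is n = v₁ × v₂ ∝ (-0.724, 0.136, 0.515).
Dip δ = arctan(|n_h|/n_z) = arctan(0.737/0.515) = 55.1°.
The horizontal component of n points toward azimuth atan2(n_x, n_y) = 281°, the dip direction.

true dip 55°, dip direction 280°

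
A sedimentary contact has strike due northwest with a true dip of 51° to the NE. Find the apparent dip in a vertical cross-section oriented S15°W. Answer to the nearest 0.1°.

The section lies 60° from the strike.
tan α = tan 51° × sin 60° = 1.2349 × 0.8660 = 1.0695
apparent dip = arctan 1.0695 = 46.92°

46.9°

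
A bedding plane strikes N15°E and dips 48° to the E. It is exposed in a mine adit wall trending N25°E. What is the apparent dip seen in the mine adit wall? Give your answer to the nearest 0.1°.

10.9°

Angle between strike (N15°E) and section (N25°E): β = 10°.
tan(apparent dip) = tan 48° · sin 10° = 0.1929
apparent dip = arctan 0.1929 = 10.92°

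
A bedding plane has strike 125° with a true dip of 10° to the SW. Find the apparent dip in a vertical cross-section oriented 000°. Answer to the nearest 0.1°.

8.2°

The section lies 55° from the strike.
tan α = tan 10° × sin 55° = 0.1763 × 0.8192 = 0.1444
apparent dip = arctan 0.1444 = 8.22°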